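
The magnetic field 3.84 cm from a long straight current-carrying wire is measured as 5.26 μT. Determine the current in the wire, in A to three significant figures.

I ≈ 1.01 A

For a long straight wire B = μ₀I/(2πd), so I = 2πdB/μ₀.
I = 2π × 0.0384 × 5.26×10⁻⁶ / (4π×10⁻⁷) = 1.01 A.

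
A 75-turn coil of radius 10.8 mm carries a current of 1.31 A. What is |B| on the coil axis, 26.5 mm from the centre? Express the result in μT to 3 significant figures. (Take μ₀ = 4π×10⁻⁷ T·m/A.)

B ≈ 307 μT

For an N-turn flat coil, B = Nμ₀IR²/[2(R²+z²)^(3/2)] with R = 0.0108 m, z = 0.0265 m.
B = 75 × 4.10×10⁻⁶ T = 3.07×10⁻⁴ T.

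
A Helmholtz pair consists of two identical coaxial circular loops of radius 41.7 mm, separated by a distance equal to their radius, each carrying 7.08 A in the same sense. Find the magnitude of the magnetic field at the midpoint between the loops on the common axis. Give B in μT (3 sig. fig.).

Each loop contributes B = μ₀IR²/[2(R²+z²)^(3/2)] on the axis, with z measured from that loop.
Loop 1 (z = 0.02085 m): B₁ = 7.63×10⁻⁵ T. Loop 2 (z = 0.02085 m): B₂ = 7.63×10⁻⁵ T.
The fields add: B = B₁ + B₂ = 1.53×10⁻⁴ T.

B ≈ 153 μT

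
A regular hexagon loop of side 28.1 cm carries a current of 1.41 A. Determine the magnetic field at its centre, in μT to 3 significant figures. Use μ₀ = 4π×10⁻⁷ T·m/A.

B ≈ 3.48 μT

Each side is a finite straight segment at perpendicular distance d = a/(2 tan(π/6)) = 0.2434 m from the centre, with end-angles ±π/6.
One side contributes B₁ = (μ₀I/4πd)·2 sin(π/6) = 5.79×10⁻⁷ T.
All 6 sides add in the same direction: B = 6 × 5.79×10⁻⁷ = 3.48×10⁻⁶ T.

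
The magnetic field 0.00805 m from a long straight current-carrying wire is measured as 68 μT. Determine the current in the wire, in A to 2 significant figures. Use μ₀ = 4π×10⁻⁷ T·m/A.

I ≈ 2.7 A

For a long straight wire B = μ₀I/(2πd), so I = 2πdB/μ₀.
I = 2π × 0.00805 × 6.80×10⁻⁵ / (4π×10⁻⁷) = 2.74 A.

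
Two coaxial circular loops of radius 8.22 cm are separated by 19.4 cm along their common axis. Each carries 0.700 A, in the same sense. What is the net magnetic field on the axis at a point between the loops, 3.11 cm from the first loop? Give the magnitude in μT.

Each loop contributes B = μ₀IR²/[2(R²+z²)^(3/2)] on the axis, with z measured from that loop.
Loop 1 (z = 0.0311 m): B₁ = 4.38×10⁻⁶ T. Loop 2 (z = 0.1629 m): B₂ = 4.89×10⁻⁷ T.
The fields add: B = B₁ + B₂ = 4.87×10⁻⁶ T.

B ≈ 4.87 μT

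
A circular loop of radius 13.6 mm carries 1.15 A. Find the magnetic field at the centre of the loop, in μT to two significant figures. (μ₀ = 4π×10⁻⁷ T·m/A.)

B ≈ 53 μT

At the centre of a circular loop the Biot–Savart law gives B = μ₀I/(2R).
B = (4π×10⁻⁷ × 1.15) / (2 × 0.0136) = 5.31×10⁻⁵ T.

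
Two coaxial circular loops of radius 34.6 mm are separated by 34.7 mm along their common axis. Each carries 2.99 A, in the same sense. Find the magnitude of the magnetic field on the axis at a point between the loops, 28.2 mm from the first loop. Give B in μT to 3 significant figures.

B ≈ 76.8 μT

Each loop contributes B = μ₀IR²/[2(R²+z²)^(3/2)] on the axis, with z measured from that loop.
Loop 1 (z = 0.0282 m): B₁ = 2.53×10⁻⁵ T. Loop 2 (z = 0.0065 m): B₂ = 5.15×10⁻⁵ T.
The fields add: B = B₁ + B₂ = 7.68×10⁻⁵ T.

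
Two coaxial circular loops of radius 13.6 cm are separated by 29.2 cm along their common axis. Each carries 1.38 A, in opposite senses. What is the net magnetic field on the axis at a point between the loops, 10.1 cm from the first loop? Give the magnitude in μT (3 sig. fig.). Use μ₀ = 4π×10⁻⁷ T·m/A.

Each loop contributes B = μ₀IR²/[2(R²+z²)^(3/2)] on the axis, with z measured from that loop.
Loop 1 (z = 0.101 m): B₁ = 3.30×10⁻⁶ T. Loop 2 (z = 0.191 m): B₂ = 1.24×10⁻⁶ T.
The fields oppose: B = |B₁ − B₂| = 2.05×10⁻⁶ T.

B ≈ 2.05 μT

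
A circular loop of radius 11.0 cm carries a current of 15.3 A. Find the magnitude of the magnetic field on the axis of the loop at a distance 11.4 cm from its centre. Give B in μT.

B ≈ 29.3 μT

On the axis of a circular loop, B = μ₀IR² / [2(R²+z²)^(3/2)].
R² + z² = (0.11)² + (0.114)² = 0.0251 m², and (R²+z²)^(3/2) = 3.98×10⁻³ m³.
B = (4π×10⁻⁷ × 15.3 × 0.0121) / (2 × 3.98×10⁻³) = 2.93×10⁻⁵ T.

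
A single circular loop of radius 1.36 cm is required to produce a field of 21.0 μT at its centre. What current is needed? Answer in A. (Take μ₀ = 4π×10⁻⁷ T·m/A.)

At the centre of a circular loop B = μ₀I/(2R), so I = 2RB/μ₀.
With R = 0.0136 m, I = 2 × 0.0136 × 2.10×10⁻⁵ / (4π×10⁻⁷) = 0.455 A.

I ≈ 0.455 A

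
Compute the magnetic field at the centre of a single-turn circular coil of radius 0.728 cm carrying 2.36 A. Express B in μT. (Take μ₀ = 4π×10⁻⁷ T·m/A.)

B ≈ 204 μT

At the centre of a circular loop the Biot–Savart law gives B = μ₀I/(2R).
B = (4π×10⁻⁷ × 2.36) / (2 × 0.00728) = 2.04×10⁻⁴ T.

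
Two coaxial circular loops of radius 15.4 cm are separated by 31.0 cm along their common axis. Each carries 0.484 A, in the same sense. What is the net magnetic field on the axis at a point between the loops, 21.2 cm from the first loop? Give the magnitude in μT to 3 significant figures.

Each loop contributes B = μ₀IR²/[2(R²+z²)^(3/2)] on the axis, with z measured from that loop.
Loop 1 (z = 0.212 m): B₁ = 4.01×10⁻⁷ T. Loop 2 (z = 0.098 m): B₂ = 1.19×10⁻⁶ T.
The fields add: B = B₁ + B₂ = 1.59×10⁻⁶ T.

B ≈ 1.59 μT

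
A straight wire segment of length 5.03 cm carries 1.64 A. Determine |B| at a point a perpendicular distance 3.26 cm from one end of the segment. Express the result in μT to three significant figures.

For a finite straight segment, B = (μ₀I/4πd)(sinθ₁ + sinθ₂), where θ₁, θ₂ are the angles from the perpendicular to each end.
The perpendicular foot is at one end, so the two end-offsets along the wire are 0 and L = 0.0503 m.
sinθ₁ = 0/√(0²+0.0326²) = 0.0000; sinθ₂ = 0.0503/√(0.0503²+0.0326²) = 0.8392.
B = (4π×10⁻⁷ × 1.64) / (4π × 0.0326) × (0.0000 + 0.8392) = 4.22×10⁻⁶ T.

B ≈ 4.22 μT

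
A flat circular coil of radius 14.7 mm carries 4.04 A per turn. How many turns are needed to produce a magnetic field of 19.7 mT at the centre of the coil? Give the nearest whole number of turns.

N = 114

For an N-turn coil, B = Nμ₀I/(2R). A single turn gives B₁ = 1.73×10⁻⁴ T with R = 0.0147 m.
N = B/B₁ = 1.97×10⁻² / 1.73×10⁻⁴ = 114.08.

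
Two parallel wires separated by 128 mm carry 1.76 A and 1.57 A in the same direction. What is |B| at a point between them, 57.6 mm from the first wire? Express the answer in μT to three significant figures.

Each long wire gives B = μ₀I/(2πd). Distances are d₁ = 0.0576 m and d₂ = 0.0704 m.
B₁ = 6.11×10⁻⁶ T, B₂ = 4.46×10⁻⁶ T.
Between parallel currents the two contributions point in opposite directions, so they subtract. B = |B₁ − B₂| = |6.11×10⁻⁶ − 4.46×10⁻⁶| = 1.65×10⁻⁶ T.

B ≈ 1.65 μT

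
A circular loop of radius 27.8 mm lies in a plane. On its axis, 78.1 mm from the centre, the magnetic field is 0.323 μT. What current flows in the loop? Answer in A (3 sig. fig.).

On the axis of a loop, B = μ₀IR²/[2(R²+z²)^(3/2)], so I = 2B(R²+z²)^(3/2)/(μ₀R²).
R² + z² = 0.0007728 + 0.0061 = 0.006872 m²; raised to 3/2 gives 5.70×10⁻⁴ m³.
I = 2 × 3.23×10⁻⁷ × 5.70×10⁻⁴ / (1.26×10⁻⁶ × 0.0007728) = 0.379 A.

I ≈ 0.379 A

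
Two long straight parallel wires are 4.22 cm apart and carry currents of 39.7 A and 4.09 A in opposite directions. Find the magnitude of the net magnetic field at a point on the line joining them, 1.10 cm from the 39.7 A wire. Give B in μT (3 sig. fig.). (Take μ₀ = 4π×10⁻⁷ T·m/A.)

Each long wire gives B = μ₀I/(2πd). Distances are d₁ = 0.011 m and d₂ = 0.0312 m.
B₁ = 7.22×10⁻⁴ T, B₂ = 2.62×10⁻⁵ T.
Between antiparallel currents both contributions point the same way, so they add. B = B₁ + B₂ = 7.22×10⁻⁴ + 2.62×10⁻⁵ = 7.48×10⁻⁴ T.

B ≈ 748 μT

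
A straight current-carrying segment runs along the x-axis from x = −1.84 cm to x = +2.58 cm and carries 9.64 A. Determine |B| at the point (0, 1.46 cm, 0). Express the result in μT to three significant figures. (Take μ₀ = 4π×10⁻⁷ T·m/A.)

B ≈ 109 μT

For a finite straight segment, B = (μ₀I/4πd)(sinθ₁ + sinθ₂), where θ₁, θ₂ are the angles from the perpendicular to each end.
The perpendicular distance is d = 0.0146 m; the end-offsets along the wire are a = 0.0184 m and b = 0.0258 m.
sinθ₁ = 0.0184/√(0.0184²+0.0146²) = 0.7834; sinθ₂ = 0.0258/√(0.0258²+0.0146²) = 0.8703.
B = (4π×10⁻⁷ × 9.64) / (4π × 0.0146) × (0.7834 + 0.8703) = 1.09×10⁻⁴ T.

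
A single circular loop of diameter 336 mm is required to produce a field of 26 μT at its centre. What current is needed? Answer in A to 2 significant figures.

At the centre of a circular loop B = μ₀I/(2R), so I = 2RB/μ₀.
With R = 0.168 m, I = 2 × 0.168 × 2.60×10⁻⁵ / (4π×10⁻⁷) = 6.95 A.

I ≈ 7.0 A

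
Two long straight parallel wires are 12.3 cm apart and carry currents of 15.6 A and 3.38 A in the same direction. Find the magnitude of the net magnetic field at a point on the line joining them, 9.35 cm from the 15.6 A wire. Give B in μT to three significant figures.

Each long wire gives B = μ₀I/(2πd). Distances are d₁ = 0.0935 m and d₂ = 0.0295 m.
B₁ = 3.34×10⁻⁵ T, B₂ = 2.29×10⁻⁵ T.
Between parallel currents the two contributions point in opposite directions, so they subtract. B = |B₁ − B₂| = |3.34×10⁻⁵ − 2.29×10⁻⁵| = 1.05×10⁻⁵ T.

B ≈ 10.5 μT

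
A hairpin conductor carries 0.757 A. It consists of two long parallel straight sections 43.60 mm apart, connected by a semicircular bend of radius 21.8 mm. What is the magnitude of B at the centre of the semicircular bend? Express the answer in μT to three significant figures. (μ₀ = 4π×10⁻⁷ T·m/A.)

B ≈ 17.9 μT

The semicircular arc contributes B_arc = μ₀I·π/(4πR) = μ₀I/(4R) = 1.09×10⁻⁵ T.
Each semi-infinite lead is at perpendicular distance R = 0.0218 m from the centre, with the perpendicular foot at its near end, so it contributes μ₀I/(4πR); both point the same way, together 6.94×10⁻⁶ T.
Arc and leads all point the same direction: B = 1.09×10⁻⁵ + 6.94×10⁻⁶ = 1.79×10⁻⁵ T.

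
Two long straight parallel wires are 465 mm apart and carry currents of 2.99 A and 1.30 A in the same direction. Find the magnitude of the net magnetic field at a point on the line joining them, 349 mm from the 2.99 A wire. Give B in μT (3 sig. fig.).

Each long wire gives B = μ₀I/(2πd). Distances are d₁ = 0.349 m and d₂ = 0.116 m.
B₁ = 1.71×10⁻⁶ T, B₂ = 2.24×10⁻⁶ T.
Between parallel currents the two contributions point in opposite directions, so they subtract. B = |B₁ − B₂| = |1.71×10⁻⁶ − 2.24×10⁻⁶| = 5.28×10⁻⁷ T.

B ≈ 0.528 μT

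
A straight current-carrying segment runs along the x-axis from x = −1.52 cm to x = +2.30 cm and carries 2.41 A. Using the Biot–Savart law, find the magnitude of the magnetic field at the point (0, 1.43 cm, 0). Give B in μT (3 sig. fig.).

B ≈ 26.6 μT

For a finite straight segment, B = (μ₀I/4πd)(sinθ₁ + sinθ₂), where θ₁, θ₂ are the angles from the perpendicular to each end.
The perpendicular distance is d = 0.0143 m; the end-offsets along the wire are a = 0.0152 m and b = 0.023 m.
sinθ₁ = 0.0152/√(0.0152²+0.0143²) = 0.7283; sinθ₂ = 0.023/√(0.023²+0.0143²) = 0.8492.
B = (4π×10⁻⁷ × 2.41) / (4π × 0.0143) × (0.7283 + 0.8492) = 2.66×10⁻⁵ T.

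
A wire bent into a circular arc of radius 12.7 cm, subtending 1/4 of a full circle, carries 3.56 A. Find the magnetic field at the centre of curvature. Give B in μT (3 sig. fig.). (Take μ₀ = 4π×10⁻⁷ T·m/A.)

The Biot–Savart field of a circular arc at its centre is B = μ₀Iφ/(4πR), with φ = 1.571 rad.
B = (4π×10⁻⁷ × 3.56 × 1.571) / (4π × 0.127) = 4.40×10⁻⁶ T.

B ≈ 4.40 μT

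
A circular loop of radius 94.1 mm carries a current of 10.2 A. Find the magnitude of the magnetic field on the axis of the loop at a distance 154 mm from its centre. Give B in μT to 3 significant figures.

B ≈ 9.65 μT

On the axis of a circular loop, B = μ₀IR² / [2(R²+z²)^(3/2)].
R² + z² = (0.0941)² + (0.154)² = 0.03257 m², and (R²+z²)^(3/2) = 5.88×10⁻³ m³.
B = (4π×10⁻⁷ × 10.2 × 0.008855) / (2 × 5.88×10⁻³) = 9.65×10⁻⁶ T.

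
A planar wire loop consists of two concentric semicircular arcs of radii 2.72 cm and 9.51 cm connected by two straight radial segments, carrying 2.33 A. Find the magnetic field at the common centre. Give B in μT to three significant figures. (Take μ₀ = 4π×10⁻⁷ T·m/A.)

B ≈ 19.2 μT

The radial connectors point toward the centre, so dl × r̂ = 0 and they contribute nothing.
Each semicircle gives μ₀I/(4R): inner arc 2.69×10⁻⁵ T, outer arc 7.70×10⁻⁶ T.
The two arcs carry current in opposite angular senses, so their fields oppose: B = |2.69×10⁻⁵ − 7.70×10⁻⁶| = 1.92×10⁻⁵ T.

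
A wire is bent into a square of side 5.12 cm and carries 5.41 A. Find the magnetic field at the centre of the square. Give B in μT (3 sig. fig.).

B ≈ 120 μT

Each side is a finite straight segment at perpendicular distance d = a/(2 tan(π/4)) = 0.0256 m from the centre, with end-angles ±π/4.
One side contributes B₁ = (μ₀I/4πd)·2 sin(π/4) = 2.99×10⁻⁵ T.
All 4 sides add in the same direction: B = 4 × 2.99×10⁻⁵ = 1.20×10⁻⁴ T.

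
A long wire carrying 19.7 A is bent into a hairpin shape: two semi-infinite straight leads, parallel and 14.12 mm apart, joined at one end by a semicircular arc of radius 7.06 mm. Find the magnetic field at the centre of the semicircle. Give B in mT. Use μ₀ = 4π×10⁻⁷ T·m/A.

The semicircular arc contributes B_arc = μ₀I·π/(4πR) = μ₀I/(4R) = 8.77×10⁻⁴ T.
Each semi-infinite lead is at perpendicular distance R = 0.00706 m from the centre, with the perpendicular foot at its near end, so it contributes μ₀I/(4πR); both point the same way, together 5.58×10⁻⁴ T.
Arc and leads all point the same direction: B = 8.77×10⁻⁴ + 5.58×10⁻⁴ = 1.43×10⁻³ T.

B ≈ 1.43 mT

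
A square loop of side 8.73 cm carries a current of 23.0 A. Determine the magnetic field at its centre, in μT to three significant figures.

Each side is a finite straight segment at perpendicular distance d = a/(2 tan(π/4)) = 0.04365 m from the centre, with end-angles ±π/4.
One side contributes B₁ = (μ₀I/4πd)·2 sin(π/4) = 7.45×10⁻⁵ T.
All 4 sides add in the same direction: B = 4 × 7.45×10⁻⁵ = 2.98×10⁻⁴ T.

B ≈ 298 μT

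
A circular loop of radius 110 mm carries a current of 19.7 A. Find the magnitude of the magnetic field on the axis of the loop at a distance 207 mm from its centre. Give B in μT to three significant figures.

On the axis of a circular loop, B = μ₀IR² / [2(R²+z²)^(3/2)].
R² + z² = (0.11)² + (0.207)² = 0.05495 m², and (R²+z²)^(3/2) = 1.29×10⁻² m³.
B = (4π×10⁻⁷ × 19.7 × 0.0121) / (2 × 1.29×10⁻²) = 1.16×10⁻⁵ T.

B ≈ 11.6 μT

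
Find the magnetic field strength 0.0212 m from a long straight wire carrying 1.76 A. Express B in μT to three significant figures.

B ≈ 16.6 μT

For an infinitely long straight wire, B = μ₀I/(2πd).
B = (4π×10⁻⁷ × 1.76) / (2π × 0.0212) = 1.66×10⁻⁵ T.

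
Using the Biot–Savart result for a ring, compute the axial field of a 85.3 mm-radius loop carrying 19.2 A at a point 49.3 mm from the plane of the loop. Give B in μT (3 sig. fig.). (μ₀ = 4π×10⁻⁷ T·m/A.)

On the axis of a circular loop, B = μ₀IR² / [2(R²+z²)^(3/2)].
R² + z² = (0.0853)² + (0.0493)² = 0.009707 m², and (R²+z²)^(3/2) = 9.56×10⁻⁴ m³.
B = (4π×10⁻⁷ × 19.2 × 0.007276) / (2 × 9.56×10⁻⁴) = 9.18×10⁻⁵ T.

B ≈ 91.8 μT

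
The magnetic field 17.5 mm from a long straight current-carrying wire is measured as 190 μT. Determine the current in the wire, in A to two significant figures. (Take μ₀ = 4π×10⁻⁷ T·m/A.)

For a long straight wire B = μ₀I/(2πd), so I = 2πdB/μ₀.
I = 2π × 0.0175 × 1.90×10⁻⁴ / (4π×10⁻⁷) = 16.6 A.

I ≈ 17 A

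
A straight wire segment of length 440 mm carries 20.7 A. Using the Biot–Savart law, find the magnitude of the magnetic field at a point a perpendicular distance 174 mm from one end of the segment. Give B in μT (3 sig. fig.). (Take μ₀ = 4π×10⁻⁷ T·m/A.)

B ≈ 11.1 μT

For a finite straight segment, B = (μ₀I/4πd)(sinθ₁ + sinθ₂), where θ₁, θ₂ are the angles from the perpendicular to each end.
The perpendicular foot is at one end, so the two end-offsets along the wire are 0 and L = 0.44 m.
sinθ₁ = 0/√(0²+0.174²) = 0.0000; sinθ₂ = 0.44/√(0.44²+0.174²) = 0.9299.
B = (4π×10⁻⁷ × 20.7) / (4π × 0.174) × (0.0000 + 0.9299) = 1.11×10⁻⁵ T.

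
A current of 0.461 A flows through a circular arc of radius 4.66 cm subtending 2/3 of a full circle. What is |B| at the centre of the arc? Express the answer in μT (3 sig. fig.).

The Biot–Savart field of a circular arc at its centre is B = μ₀Iφ/(4πR), with φ = 4.189 rad.
B = (4π×10⁻⁷ × 0.461 × 4.189) / (4π × 0.0466) = 4.14×10⁻⁶ T.

B ≈ 4.14 μT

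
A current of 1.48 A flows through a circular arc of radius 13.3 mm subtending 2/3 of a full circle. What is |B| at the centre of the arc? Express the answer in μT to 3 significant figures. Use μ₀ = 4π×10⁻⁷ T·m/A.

B ≈ 46.6 μT

The Biot–Savart field of a circular arc at its centre is B = μ₀Iφ/(4πR), with φ = 4.189 rad.
B = (4π×10⁻⁷ × 1.48 × 4.189) / (4π × 0.0133) = 4.66×10⁻⁵ T.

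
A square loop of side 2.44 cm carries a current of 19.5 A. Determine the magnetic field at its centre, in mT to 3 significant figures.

B ≈ 0.904 mT

Each side is a finite straight segment at perpendicular distance d = a/(2 tan(π/4)) = 0.0122 m from the centre, with end-angles ±π/4.
One side contributes B₁ = (μ₀I/4πd)·2 sin(π/4) = 2.26×10⁻⁴ T.
All 4 sides add in the same direction: B = 4 × 2.26×10⁻⁴ = 9.04×10⁻⁴ T.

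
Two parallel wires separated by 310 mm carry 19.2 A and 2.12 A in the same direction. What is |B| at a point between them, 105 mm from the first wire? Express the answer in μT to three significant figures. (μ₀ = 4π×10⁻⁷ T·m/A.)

Each long wire gives B = μ₀I/(2πd). Distances are d₁ = 0.105 m and d₂ = 0.205 m.
B₁ = 3.66×10⁻⁵ T, B₂ = 2.07×10⁻⁶ T.
Between parallel currents the two contributions point in opposite directions, so they subtract. B = |B₁ − B₂| = |3.66×10⁻⁵ − 2.07×10⁻⁶| = 3.45×10⁻⁵ T.

B ≈ 34.5 μT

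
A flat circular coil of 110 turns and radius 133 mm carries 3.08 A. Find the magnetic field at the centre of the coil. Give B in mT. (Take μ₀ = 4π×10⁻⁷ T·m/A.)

For an N-turn flat coil, B = Nμ₀I/(2R) with R = 0.133 m.
B = 110 × 1.46×10⁻⁵ T = 1.60×10⁻³ T.

B ≈ 1.60 mT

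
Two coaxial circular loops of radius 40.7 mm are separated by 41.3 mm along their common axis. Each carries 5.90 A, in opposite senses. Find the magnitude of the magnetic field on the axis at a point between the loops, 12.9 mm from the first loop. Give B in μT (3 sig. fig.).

B ≈ 28.7 μT

Each loop contributes B = μ₀IR²/[2(R²+z²)^(3/2)] on the axis, with z measured from that loop.
Loop 1 (z = 0.0129 m): B₁ = 7.89×10⁻⁵ T. Loop 2 (z = 0.0284 m): B₂ = 5.02×10⁻⁵ T.
The fields oppose: B = |B₁ − B₂| = 2.87×10⁻⁵ T.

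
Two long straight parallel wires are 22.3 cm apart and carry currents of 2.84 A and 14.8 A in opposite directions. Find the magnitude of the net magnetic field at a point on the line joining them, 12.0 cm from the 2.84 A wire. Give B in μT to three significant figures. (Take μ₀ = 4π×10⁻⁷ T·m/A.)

Each long wire gives B = μ₀I/(2πd). Distances are d₁ = 0.12 m and d₂ = 0.103 m.
B₁ = 4.73×10⁻⁶ T, B₂ = 2.87×10⁻⁵ T.
Between antiparallel currents both contributions point the same way, so they add. B = B₁ + B₂ = 4.73×10⁻⁶ + 2.87×10⁻⁵ = 3.35×10⁻⁵ T.

B ≈ 33.5 μT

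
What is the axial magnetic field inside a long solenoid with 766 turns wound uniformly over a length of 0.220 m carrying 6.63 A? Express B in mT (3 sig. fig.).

B ≈ 29.0 mT

Inside a long solenoid, B = μ₀nI with n = 3482 turns/m.
B = 4π×10⁻⁷ × 3482 × 6.63 = 2.90×10⁻² T.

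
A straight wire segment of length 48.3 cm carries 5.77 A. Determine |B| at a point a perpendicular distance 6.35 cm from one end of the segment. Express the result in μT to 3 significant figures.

For a finite straight segment, B = (μ₀I/4πd)(sinθ₁ + sinθ₂), where θ₁, θ₂ are the angles from the perpendicular to each end.
The perpendicular foot is at one end, so the two end-offsets along the wire are 0 and L = 0.483 m.
sinθ₁ = 0/√(0²+0.0635²) = 0.0000; sinθ₂ = 0.483/√(0.483²+0.0635²) = 0.9915.
B = (4π×10⁻⁷ × 5.77) / (4π × 0.0635) × (0.0000 + 0.9915) = 9.01×10⁻⁶ T.

B ≈ 9.01 μT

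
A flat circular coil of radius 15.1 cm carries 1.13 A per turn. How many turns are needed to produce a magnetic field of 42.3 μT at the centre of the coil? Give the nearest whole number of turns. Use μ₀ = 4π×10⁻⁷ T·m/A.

N = 9

For an N-turn coil, B = Nμ₀I/(2R). A single turn gives B₁ = 4.70×10⁻⁶ T with R = 0.151 m.
N = B/B₁ = 4.23×10⁻⁵ / 4.70×10⁻⁶ = 9.00.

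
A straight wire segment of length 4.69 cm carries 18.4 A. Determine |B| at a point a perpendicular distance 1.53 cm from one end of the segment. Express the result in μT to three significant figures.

For a finite straight segment, B = (μ₀I/4πd)(sinθ₁ + sinθ₂), where θ₁, θ₂ are the angles from the perpendicular to each end.
The perpendicular foot is at one end, so the two end-offsets along the wire are 0 and L = 0.0469 m.
sinθ₁ = 0/√(0²+0.0153²) = 0.0000; sinθ₂ = 0.0469/√(0.0469²+0.0153²) = 0.9507.
B = (4π×10⁻⁷ × 18.4) / (4π × 0.0153) × (0.0000 + 0.9507) = 1.14×10⁻⁴ T.

B ≈ 114 μT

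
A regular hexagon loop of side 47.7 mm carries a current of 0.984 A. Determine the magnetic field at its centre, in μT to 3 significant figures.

B ≈ 14.3 μT

Each side is a finite straight segment at perpendicular distance d = a/(2 tan(π/6)) = 0.04131 m from the centre, with end-angles ±π/6.
One side contributes B₁ = (μ₀I/4πd)·2 sin(π/6) = 2.38×10⁻⁶ T.
All 6 sides add in the same direction: B = 6 × 2.38×10⁻⁶ = 1.43×10⁻⁵ T.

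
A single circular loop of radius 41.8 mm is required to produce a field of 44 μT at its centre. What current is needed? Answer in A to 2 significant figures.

I ≈ 2.9 A

At the centre of a circular loop B = μ₀I/(2R), so I = 2RB/μ₀.
With R = 0.0418 m, I = 2 × 0.0418 × 4.40×10⁻⁵ / (4π×10⁻⁷) = 2.93 A.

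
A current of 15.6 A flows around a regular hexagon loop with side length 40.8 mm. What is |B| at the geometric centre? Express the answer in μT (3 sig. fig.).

B ≈ 265 μT

Each side is a finite straight segment at perpendicular distance d = a/(2 tan(π/6)) = 0.03533 m from the centre, with end-angles ±π/6.
One side contributes B₁ = (μ₀I/4πd)·2 sin(π/6) = 4.42×10⁻⁵ T.
All 6 sides add in the same direction: B = 6 × 4.42×10⁻⁵ = 2.65×10⁻⁴ T.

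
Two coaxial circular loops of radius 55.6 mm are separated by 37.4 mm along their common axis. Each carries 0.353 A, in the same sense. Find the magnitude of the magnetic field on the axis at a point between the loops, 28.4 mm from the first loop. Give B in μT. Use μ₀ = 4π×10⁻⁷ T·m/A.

Each loop contributes B = μ₀IR²/[2(R²+z²)^(3/2)] on the axis, with z measured from that loop.
Loop 1 (z = 0.0284 m): B₁ = 2.82×10⁻⁶ T. Loop 2 (z = 0.009 m): B₂ = 3.84×10⁻⁶ T.
The fields add: B = B₁ + B₂ = 6.65×10⁻⁶ T.

B ≈ 6.65 μT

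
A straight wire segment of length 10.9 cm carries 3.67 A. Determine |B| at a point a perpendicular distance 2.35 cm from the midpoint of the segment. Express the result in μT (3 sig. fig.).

B ≈ 28.7 μT

For a finite straight segment, B = (μ₀I/4πd)(sinθ₁ + sinθ₂), where θ₁, θ₂ are the angles from the perpendicular to each end.
The perpendicular from the point meets the wire at its midpoint, so each end is L/2 = 0.0545 m away along the wire.
sinθ₁ = 0.0545/√(0.0545²+0.0235²) = 0.9183; sinθ₂ = 0.0545/√(0.0545²+0.0235²) = 0.9183.
B = (4π×10⁻⁷ × 3.67) / (4π × 0.0235) × (0.9183 + 0.9183) = 2.87×10⁻⁵ T.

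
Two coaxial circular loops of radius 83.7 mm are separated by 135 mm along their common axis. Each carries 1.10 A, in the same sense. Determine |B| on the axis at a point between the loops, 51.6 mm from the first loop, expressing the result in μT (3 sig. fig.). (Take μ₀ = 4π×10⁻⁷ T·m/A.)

Each loop contributes B = μ₀IR²/[2(R²+z²)^(3/2)] on the axis, with z measured from that loop.
Loop 1 (z = 0.0516 m): B₁ = 5.09×10⁻⁶ T. Loop 2 (z = 0.0834 m): B₂ = 2.94×10⁻⁶ T.
The fields add: B = B₁ + B₂ = 8.03×10⁻⁶ T.

B ≈ 8.03 μT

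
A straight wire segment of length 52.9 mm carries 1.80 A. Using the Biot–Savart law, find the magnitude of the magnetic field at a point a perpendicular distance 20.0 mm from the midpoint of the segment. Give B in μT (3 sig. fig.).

B ≈ 14.4 μT

For a finite straight segment, B = (μ₀I/4πd)(sinθ₁ + sinθ₂), where θ₁, θ₂ are the angles from the perpendicular to each end.
The perpendicular from the point meets the wire at its midpoint, so each end is L/2 = 0.02645 m away along the wire.
sinθ₁ = 0.02645/√(0.02645²+0.02²) = 0.7976; sinθ₂ = 0.02645/√(0.02645²+0.02²) = 0.7976.
B = (4π×10⁻⁷ × 1.80) / (4π × 0.02) × (0.7976 + 0.7976) = 1.44×10⁻⁵ T.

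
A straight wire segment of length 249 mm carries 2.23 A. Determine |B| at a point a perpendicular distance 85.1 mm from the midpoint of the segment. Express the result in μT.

B ≈ 4.33 μT

For a finite straight segment, B = (μ₀I/4πd)(sinθ₁ + sinθ₂), where θ₁, θ₂ are the angles from the perpendicular to each end.
The perpendicular from the point meets the wire at its midpoint, so each end is L/2 = 0.1245 m away along the wire.
sinθ₁ = 0.1245/√(0.1245²+0.0851²) = 0.8256; sinθ₂ = 0.1245/√(0.1245²+0.0851²) = 0.8256.
B = (4π×10⁻⁷ × 2.23) / (4π × 0.0851) × (0.8256 + 0.8256) = 4.33×10⁻⁶ T.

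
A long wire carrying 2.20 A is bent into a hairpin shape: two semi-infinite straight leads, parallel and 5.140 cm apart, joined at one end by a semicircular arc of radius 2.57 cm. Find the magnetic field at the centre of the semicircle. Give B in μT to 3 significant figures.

The semicircular arc contributes B_arc = μ₀I·π/(4πR) = μ₀I/(4R) = 2.69×10⁻⁵ T.
Each semi-infinite lead is at perpendicular distance R = 0.0257 m from the centre, with the perpendicular foot at its near end, so it contributes μ₀I/(4πR); both point the same way, together 1.71×10⁻⁵ T.
Arc and leads all point the same direction: B = 2.69×10⁻⁵ + 1.71×10⁻⁵ = 4.40×10⁻⁵ T.

B ≈ 44.0 μT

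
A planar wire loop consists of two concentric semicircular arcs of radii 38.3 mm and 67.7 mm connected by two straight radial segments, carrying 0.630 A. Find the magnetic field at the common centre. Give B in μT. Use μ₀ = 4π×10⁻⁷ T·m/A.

B ≈ 2.24 μT

The radial connectors point toward the centre, so dl × r̂ = 0 and they contribute nothing.
Each semicircle gives μ₀I/(4R): inner arc 5.17×10⁻⁶ T, outer arc 2.92×10⁻⁶ T.
The two arcs carry current in opposite angular senses, so their fields oppose: B = |5.17×10⁻⁶ − 2.92×10⁻⁶| = 2.24×10⁻⁶ T.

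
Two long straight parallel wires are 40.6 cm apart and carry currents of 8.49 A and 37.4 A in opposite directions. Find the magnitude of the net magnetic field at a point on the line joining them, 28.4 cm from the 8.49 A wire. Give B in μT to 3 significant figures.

B ≈ 67.3 μT

Each long wire gives B = μ₀I/(2πd). Distances are d₁ = 0.284 m and d₂ = 0.122 m.
B₁ = 5.98×10⁻⁶ T, B₂ = 6.13×10⁻⁵ T.
Between antiparallel currents both contributions point the same way, so they add. B = B₁ + B₂ = 5.98×10⁻⁶ + 6.13×10⁻⁵ = 6.73×10⁻⁵ T.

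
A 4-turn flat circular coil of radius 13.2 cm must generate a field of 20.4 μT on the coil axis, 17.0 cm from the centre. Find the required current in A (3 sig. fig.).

I ≈ 4.64 A

For an N-turn coil, B = Nμ₀IR²/[2(R²+z²)^(3/2)] with R = 0.132 m, z = 0.17 m, so I = 2B(R²+z²)^(3/2)/(Nμ₀R²) = 2 × 2.04×10⁻⁵ × 9.97×10⁻³ / (4 × 4π×10⁻⁷ × 0.01742) = 4.64 A.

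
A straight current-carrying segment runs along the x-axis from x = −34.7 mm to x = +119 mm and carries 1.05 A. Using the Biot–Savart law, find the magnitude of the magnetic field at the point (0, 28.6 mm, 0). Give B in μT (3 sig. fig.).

For a finite straight segment, B = (μ₀I/4πd)(sinθ₁ + sinθ₂), where θ₁, θ₂ are the angles from the perpendicular to each end.
The perpendicular distance is d = 0.0286 m; the end-offsets along the wire are a = 0.0347 m and b = 0.119 m.
sinθ₁ = 0.0347/√(0.0347²+0.0286²) = 0.7717; sinθ₂ = 0.119/√(0.119²+0.0286²) = 0.9723.
B = (4π×10⁻⁷ × 1.05) / (4π × 0.0286) × (0.7717 + 0.9723) = 6.40×10⁻⁶ T.

B ≈ 6.40 μT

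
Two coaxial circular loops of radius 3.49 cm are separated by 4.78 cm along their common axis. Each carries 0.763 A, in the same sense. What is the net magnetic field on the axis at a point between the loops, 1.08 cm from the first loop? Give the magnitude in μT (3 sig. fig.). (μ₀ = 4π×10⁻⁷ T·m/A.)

B ≈ 16.4 μT

Each loop contributes B = μ₀IR²/[2(R²+z²)^(3/2)] on the axis, with z measured from that loop.
Loop 1 (z = 0.0108 m): B₁ = 1.20×10⁻⁵ T. Loop 2 (z = 0.037 m): B₂ = 4.44×10⁻⁶ T.
The fields add: B = B₁ + B₂ = 1.64×10⁻⁵ T.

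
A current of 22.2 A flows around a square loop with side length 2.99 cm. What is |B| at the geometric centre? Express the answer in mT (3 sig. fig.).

B ≈ 0.840 mT

Each side is a finite straight segment at perpendicular distance d = a/(2 tan(π/4)) = 0.01495 m from the centre, with end-angles ±π/4.
One side contributes B₁ = (μ₀I/4πd)·2 sin(π/4) = 2.10×10⁻⁴ T.
All 4 sides add in the same direction: B = 4 × 2.10×10⁻⁴ = 8.40×10⁻⁴ T.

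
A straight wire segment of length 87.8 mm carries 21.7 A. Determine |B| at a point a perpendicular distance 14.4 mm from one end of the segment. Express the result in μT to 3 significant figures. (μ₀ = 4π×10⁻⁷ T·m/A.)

B ≈ 149 μT

For a finite straight segment, B = (μ₀I/4πd)(sinθ₁ + sinθ₂), where θ₁, θ₂ are the angles from the perpendicular to each end.
The perpendicular foot is at one end, so the two end-offsets along the wire are 0 and L = 0.0878 m.
sinθ₁ = 0/√(0²+0.0144²) = 0.0000; sinθ₂ = 0.0878/√(0.0878²+0.0144²) = 0.9868.
B = (4π×10⁻⁷ × 21.7) / (4π × 0.0144) × (0.0000 + 0.9868) = 1.49×10⁻⁴ T.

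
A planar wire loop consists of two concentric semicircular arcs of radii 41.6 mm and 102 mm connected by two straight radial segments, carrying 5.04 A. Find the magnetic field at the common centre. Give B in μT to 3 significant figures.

B ≈ 22.5 μT

The radial connectors point toward the centre, so dl × r̂ = 0 and they contribute nothing.
Each semicircle gives μ₀I/(4R): inner arc 3.81×10⁻⁵ T, outer arc 1.55×10⁻⁵ T.
The two arcs carry current in opposite angular senses, so their fields oppose: B = |3.81×10⁻⁵ − 1.55×10⁻⁵| = 2.25×10⁻⁵ T.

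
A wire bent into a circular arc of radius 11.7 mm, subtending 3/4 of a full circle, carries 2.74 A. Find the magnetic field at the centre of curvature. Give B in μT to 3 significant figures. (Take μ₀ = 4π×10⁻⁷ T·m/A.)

B ≈ 110 μT

The Biot–Savart field of a circular arc at its centre is B = μ₀Iφ/(4πR), with φ = 4.712 rad.
B = (4π×10⁻⁷ × 2.74 × 4.712) / (4π × 0.0117) = 1.10×10⁻⁴ T.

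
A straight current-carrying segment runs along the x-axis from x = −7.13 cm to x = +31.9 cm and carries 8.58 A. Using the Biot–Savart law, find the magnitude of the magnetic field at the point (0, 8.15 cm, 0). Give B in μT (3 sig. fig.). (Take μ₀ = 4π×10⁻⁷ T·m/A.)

For a finite straight segment, B = (μ₀I/4πd)(sinθ₁ + sinθ₂), where θ₁, θ₂ are the angles from the perpendicular to each end.
The perpendicular distance is d = 0.0815 m; the end-offsets along the wire are a = 0.0713 m and b = 0.319 m.
sinθ₁ = 0.0713/√(0.0713²+0.0815²) = 0.6584; sinθ₂ = 0.319/√(0.319²+0.0815²) = 0.9689.
B = (4π×10⁻⁷ × 8.58) / (4π × 0.0815) × (0.6584 + 0.9689) = 1.71×10⁻⁵ T.

B ≈ 17.1 μT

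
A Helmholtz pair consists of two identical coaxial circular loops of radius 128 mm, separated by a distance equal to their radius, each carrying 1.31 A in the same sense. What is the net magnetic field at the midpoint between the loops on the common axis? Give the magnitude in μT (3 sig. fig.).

Each loop contributes B = μ₀IR²/[2(R²+z²)^(3/2)] on the axis, with z measured from that loop.
Loop 1 (z = 0.064 m): B₁ = 4.60×10⁻⁶ T. Loop 2 (z = 0.064 m): B₂ = 4.60×10⁻⁶ T.
The fields add: B = B₁ + B₂ = 9.20×10⁻⁶ T.

B ≈ 9.20 μT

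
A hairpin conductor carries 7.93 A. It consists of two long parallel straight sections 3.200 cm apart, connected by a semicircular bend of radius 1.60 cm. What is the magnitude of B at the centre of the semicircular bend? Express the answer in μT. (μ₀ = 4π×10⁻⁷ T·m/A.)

The semicircular arc contributes B_arc = μ₀I·π/(4πR) = μ₀I/(4R) = 1.56×10⁻⁴ T.
Each semi-infinite lead is at perpendicular distance R = 0.016 m from the centre, with the perpendicular foot at its near end, so it contributes μ₀I/(4πR); both point the same way, together 9.91×10⁻⁵ T.
Arc and leads all point the same direction: B = 1.56×10⁻⁴ + 9.91×10⁻⁵ = 2.55×10⁻⁴ T.

B ≈ 255 μT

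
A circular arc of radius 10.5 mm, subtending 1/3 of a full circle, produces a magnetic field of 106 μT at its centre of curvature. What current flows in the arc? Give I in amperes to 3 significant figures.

I ≈ 5.31 A

For a circular arc, B = μ₀Iφ/(4πR) with φ in radians; here φ = 2.094 rad.
So I = 4πRB/(μ₀φ) = 4π × 0.0105 × 1.06×10⁻⁴ / (4π×10⁻⁷ × 2.094) = 5.31 A.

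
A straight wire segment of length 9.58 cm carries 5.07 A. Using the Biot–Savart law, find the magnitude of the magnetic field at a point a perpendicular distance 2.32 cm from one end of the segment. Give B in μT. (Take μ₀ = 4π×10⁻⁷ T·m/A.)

For a finite straight segment, B = (μ₀I/4πd)(sinθ₁ + sinθ₂), where θ₁, θ₂ are the angles from the perpendicular to each end.
The perpendicular foot is at one end, so the two end-offsets along the wire are 0 and L = 0.0958 m.
sinθ₁ = 0/√(0²+0.0232²) = 0.0000; sinθ₂ = 0.0958/√(0.0958²+0.0232²) = 0.9719.
B = (4π×10⁻⁷ × 5.07) / (4π × 0.0232) × (0.0000 + 0.9719) = 2.12×10⁻⁵ T.

B ≈ 21.2 μT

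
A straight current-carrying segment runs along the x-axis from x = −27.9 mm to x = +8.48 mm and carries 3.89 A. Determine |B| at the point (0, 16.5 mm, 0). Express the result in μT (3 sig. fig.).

For a finite straight segment, B = (μ₀I/4πd)(sinθ₁ + sinθ₂), where θ₁, θ₂ are the angles from the perpendicular to each end.
The perpendicular distance is d = 0.0165 m; the end-offsets along the wire are a = 0.0279 m and b = 0.00848 m.
sinθ₁ = 0.0279/√(0.0279²+0.0165²) = 0.8607; sinθ₂ = 0.00848/√(0.00848²+0.0165²) = 0.4571.
B = (4π×10⁻⁷ × 3.89) / (4π × 0.0165) × (0.8607 + 0.4571) = 3.11×10⁻⁵ T.

B ≈ 31.1 μT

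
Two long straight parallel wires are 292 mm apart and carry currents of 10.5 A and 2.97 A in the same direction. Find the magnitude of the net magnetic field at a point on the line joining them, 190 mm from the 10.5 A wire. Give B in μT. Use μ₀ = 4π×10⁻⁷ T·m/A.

Each long wire gives B = μ₀I/(2πd). Distances are d₁ = 0.19 m and d₂ = 0.102 m.
B₁ = 1.11×10⁻⁵ T, B₂ = 5.82×10⁻⁶ T.
Between parallel currents the two contributions point in opposite directions, so they subtract. B = |B₁ − B₂| = |1.11×10⁻⁵ − 5.82×10⁻⁶| = 5.23×10⁻⁶ T.

B ≈ 5.23 μT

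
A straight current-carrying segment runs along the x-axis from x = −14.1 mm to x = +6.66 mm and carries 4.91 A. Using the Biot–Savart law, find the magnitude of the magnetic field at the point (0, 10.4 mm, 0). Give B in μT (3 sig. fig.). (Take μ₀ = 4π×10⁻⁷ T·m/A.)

B ≈ 63.5 μT

For a finite straight segment, B = (μ₀I/4πd)(sinθ₁ + sinθ₂), where θ₁, θ₂ are the angles from the perpendicular to each end.
The perpendicular distance is d = 0.0104 m; the end-offsets along the wire are a = 0.0141 m and b = 0.00666 m.
sinθ₁ = 0.0141/√(0.0141²+0.0104²) = 0.8048; sinθ₂ = 0.00666/√(0.00666²+0.0104²) = 0.5393.
B = (4π×10⁻⁷ × 4.91) / (4π × 0.0104) × (0.8048 + 0.5393) = 6.35×10⁻⁵ T.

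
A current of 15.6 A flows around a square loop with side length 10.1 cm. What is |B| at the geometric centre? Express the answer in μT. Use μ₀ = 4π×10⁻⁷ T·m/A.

Each side is a finite straight segment at perpendicular distance d = a/(2 tan(π/4)) = 0.0505 m from the centre, with end-angles ±π/4.
One side contributes B₁ = (μ₀I/4πd)·2 sin(π/4) = 4.37×10⁻⁵ T.
All 4 sides add in the same direction: B = 4 × 4.37×10⁻⁵ = 1.75×10⁻⁴ T.

B ≈ 175 μT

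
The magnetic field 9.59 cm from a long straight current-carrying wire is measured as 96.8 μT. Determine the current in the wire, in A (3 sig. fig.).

For a long straight wire B = μ₀I/(2πd), so I = 2πdB/μ₀.
I = 2π × 0.0959 × 9.68×10⁻⁵ / (4π×10⁻⁷) = 46.4 A.

I ≈ 46.4 A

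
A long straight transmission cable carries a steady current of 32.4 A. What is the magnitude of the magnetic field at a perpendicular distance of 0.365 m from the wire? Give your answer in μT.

For an infinitely long straight wire, B = μ₀I/(2πd).
B = (4π×10⁻⁷ × 32.4) / (2π × 0.365) = 1.78×10⁻⁵ T.

B ≈ 17.8 μT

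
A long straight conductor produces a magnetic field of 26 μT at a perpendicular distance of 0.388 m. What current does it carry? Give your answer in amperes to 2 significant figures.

For a long straight wire B = μ₀I/(2πd), so I = 2πdB/μ₀.
I = 2π × 0.388 × 2.60×10⁻⁵ / (4π×10⁻⁷) = 50.4 A.

I ≈ 50 A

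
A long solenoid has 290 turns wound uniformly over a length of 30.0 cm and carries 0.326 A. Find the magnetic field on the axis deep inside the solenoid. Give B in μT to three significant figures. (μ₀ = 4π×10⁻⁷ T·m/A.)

B ≈ 396 μT

Inside a long solenoid, B = μ₀nI with n = 966.7 turns/m.
B = 4π×10⁻⁷ × 966.7 × 0.326 = 3.96×10⁻⁴ T.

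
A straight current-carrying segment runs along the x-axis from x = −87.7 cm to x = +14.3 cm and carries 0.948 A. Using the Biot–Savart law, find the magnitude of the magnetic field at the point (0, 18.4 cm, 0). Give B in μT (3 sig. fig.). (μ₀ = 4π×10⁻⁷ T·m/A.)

For a finite straight segment, B = (μ₀I/4πd)(sinθ₁ + sinθ₂), where θ₁, θ₂ are the angles from the perpendicular to each end.
The perpendicular distance is d = 0.184 m; the end-offsets along the wire are a = 0.877 m and b = 0.143 m.
sinθ₁ = 0.877/√(0.877²+0.184²) = 0.9787; sinθ₂ = 0.143/√(0.143²+0.184²) = 0.6136.
B = (4π×10⁻⁷ × 0.948) / (4π × 0.184) × (0.9787 + 0.6136) = 8.20×10⁻⁷ T.

B ≈ 0.820 μT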